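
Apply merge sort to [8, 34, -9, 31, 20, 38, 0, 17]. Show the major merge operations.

Divide and conquer:
  Merge [8] + [34] -> [8, 34]
  Merge [-9] + [31] -> [-9, 31]
  Merge [8, 34] + [-9, 31] -> [-9, 8, 31, 34]
  Merge [20] + [38] -> [20, 38]
  Merge [0] + [17] -> [0, 17]
  Merge [20, 38] + [0, 17] -> [0, 17, 20, 38]
  Merge [-9, 8, 31, 34] + [0, 17, 20, 38] -> [-9, 0, 8, 17, 20, 31, 34, 38]


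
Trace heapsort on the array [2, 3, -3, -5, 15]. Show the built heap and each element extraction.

Build heap: [15, 3, -3, -5, 2]
Extract 15: [3, 2, -3, -5, 15]
Extract 3: [2, -5, -3, 3, 15]
Extract 2: [-3, -5, 2, 3, 15]
Extract -3: [-5, -3, 2, 3, 15]


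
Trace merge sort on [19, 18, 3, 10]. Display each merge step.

Divide and conquer:
  Merge [19] + [18] -> [18, 19]
  Merge [3] + [10] -> [3, 10]
  Merge [18, 19] + [3, 10] -> [3, 10, 18, 19]


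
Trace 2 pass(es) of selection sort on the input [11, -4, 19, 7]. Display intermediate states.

Pass 1: Select minimum -4 at index 1, swap -> [-4, 11, 19, 7]
Pass 2: Select minimum 7 at index 3, swap -> [-4, 7, 19, 11]


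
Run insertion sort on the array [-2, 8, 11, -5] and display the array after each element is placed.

First element -2 is already 'sorted'
Insert 8: shifted 0 elements -> [-2, 8, 11, -5]
Insert 11: shifted 0 elements -> [-2, 8, 11, -5]
Insert -5: shifted 3 elements -> [-5, -2, 8, 11]


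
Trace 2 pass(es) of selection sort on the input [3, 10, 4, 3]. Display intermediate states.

Pass 1: Select minimum 3 at index 0, swap -> [3, 10, 4, 3]
Pass 2: Select minimum 3 at index 3, swap -> [3, 3, 4, 10]


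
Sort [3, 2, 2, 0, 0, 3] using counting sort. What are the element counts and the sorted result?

Count array: [2, 0, 2, 2]
(count[i] = number of elements equal to i)
Cumulative count: [2, 2, 4, 6]
Sorted: [0, 0, 2, 2, 3, 3]


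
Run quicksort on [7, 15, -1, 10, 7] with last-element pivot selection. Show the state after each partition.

Partition 1: pivot=7 at index 2 -> [7, -1, 7, 10, 15]
Partition 2: pivot=-1 at index 0 -> [-1, 7, 7, 10, 15]
Partition 3: pivot=15 at index 4 -> [-1, 7, 7, 10, 15]


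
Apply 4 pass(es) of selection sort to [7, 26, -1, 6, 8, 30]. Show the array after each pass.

Pass 1: Select minimum -1 at index 2, swap -> [-1, 26, 7, 6, 8, 30]
Pass 2: Select minimum 6 at index 3, swap -> [-1, 6, 7, 26, 8, 30]
Pass 3: Select minimum 7 at index 2, swap -> [-1, 6, 7, 26, 8, 30]
Pass 4: Select minimum 8 at index 4, swap -> [-1, 6, 7, 8, 26, 30]


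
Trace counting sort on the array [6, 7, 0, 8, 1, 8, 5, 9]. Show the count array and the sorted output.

Count array: [1, 1, 0, 0, 0, 1, 1, 1, 2, 1]
(count[i] = number of elements equal to i)
Cumulative count: [1, 2, 2, 2, 2, 3, 4, 5, 7, 8]
Sorted: [0, 1, 5, 6, 7, 8, 8, 9]


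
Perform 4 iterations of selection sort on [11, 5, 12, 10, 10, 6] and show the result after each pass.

Pass 1: Select minimum 5 at index 1, swap -> [5, 11, 12, 10, 10, 6]
Pass 2: Select minimum 6 at index 5, swap -> [5, 6, 12, 10, 10, 11]
Pass 3: Select minimum 10 at index 3, swap -> [5, 6, 10, 12, 10, 11]
Pass 4: Select minimum 10 at index 4, swap -> [5, 6, 10, 10, 12, 11]


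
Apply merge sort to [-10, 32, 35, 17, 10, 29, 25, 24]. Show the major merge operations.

Divide and conquer:
  Merge [-10] + [32] -> [-10, 32]
  Merge [35] + [17] -> [17, 35]
  Merge [-10, 32] + [17, 35] -> [-10, 17, 32, 35]
  Merge [10] + [29] -> [10, 29]
  Merge [25] + [24] -> [24, 25]
  Merge [10, 29] + [24, 25] -> [10, 24, 25, 29]
  Merge [-10, 17, 32, 35] + [10, 24, 25, 29] -> [-10, 10, 17, 24, 25, 29, 32, 35]


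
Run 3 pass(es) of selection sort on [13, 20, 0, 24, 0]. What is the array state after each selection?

Pass 1: Select minimum 0 at index 2, swap -> [0, 20, 13, 24, 0]
Pass 2: Select minimum 0 at index 4, swap -> [0, 0, 13, 24, 20]
Pass 3: Select minimum 13 at index 2, swap -> [0, 0, 13, 24, 20]


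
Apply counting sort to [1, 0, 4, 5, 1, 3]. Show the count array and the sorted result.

Count array: [1, 2, 0, 1, 1, 1]
(count[i] = number of elements equal to i)
Cumulative count: [1, 3, 3, 4, 5, 6]
Sorted: [0, 1, 1, 3, 4, 5]


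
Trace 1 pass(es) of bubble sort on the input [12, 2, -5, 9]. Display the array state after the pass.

After pass 1: [2, -5, 9, 12] (3 swaps)
Total swaps: 3


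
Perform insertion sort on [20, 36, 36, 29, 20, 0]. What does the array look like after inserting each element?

First element 20 is already 'sorted'
Insert 36: shifted 0 elements -> [20, 36, 36, 29, 20, 0]
Insert 36: shifted 0 elements -> [20, 36, 36, 29, 20, 0]
Insert 29: shifted 2 elements -> [20, 29, 36, 36, 20, 0]
Insert 20: shifted 3 elements -> [20, 20, 29, 36, 36, 0]
Insert 0: shifted 5 elements -> [0, 20, 20, 29, 36, 36]


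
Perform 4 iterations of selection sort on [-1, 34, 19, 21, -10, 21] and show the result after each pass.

Pass 1: Select minimum -10 at index 4, swap -> [-10, 34, 19, 21, -1, 21]
Pass 2: Select minimum -1 at index 4, swap -> [-10, -1, 19, 21, 34, 21]
Pass 3: Select minimum 19 at index 2, swap -> [-10, -1, 19, 21, 34, 21]
Pass 4: Select minimum 21 at index 3, swap -> [-10, -1, 19, 21, 34, 21]


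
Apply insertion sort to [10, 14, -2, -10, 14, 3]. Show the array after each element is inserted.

First element 10 is already 'sorted'
Insert 14: shifted 0 elements -> [10, 14, -2, -10, 14, 3]
Insert -2: shifted 2 elements -> [-2, 10, 14, -10, 14, 3]
Insert -10: shifted 3 elements -> [-10, -2, 10, 14, 14, 3]
Insert 14: shifted 0 elements -> [-10, -2, 10, 14, 14, 3]
Insert 3: shifted 3 elements -> [-10, -2, 3, 10, 14, 14]


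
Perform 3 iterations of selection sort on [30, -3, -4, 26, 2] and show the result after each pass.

Pass 1: Select minimum -4 at index 2, swap -> [-4, -3, 30, 26, 2]
Pass 2: Select minimum -3 at index 1, swap -> [-4, -3, 30, 26, 2]
Pass 3: Select minimum 2 at index 4, swap -> [-4, -3, 2, 26, 30]


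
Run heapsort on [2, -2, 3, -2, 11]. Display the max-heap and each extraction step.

Build heap: [11, 2, 3, -2, -2]
Extract 11: [3, 2, -2, -2, 11]
Extract 3: [2, -2, -2, 3, 11]
Extract 2: [-2, -2, 2, 3, 11]
Extract -2: [-2, -2, 2, 3, 11]


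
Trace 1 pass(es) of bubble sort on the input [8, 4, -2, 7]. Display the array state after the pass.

After pass 1: [4, -2, 7, 8] (3 swaps)
Total swaps: 3


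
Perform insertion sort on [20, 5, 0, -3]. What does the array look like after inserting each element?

First element 20 is already 'sorted'
Insert 5: shifted 1 elements -> [5, 20, 0, -3]
Insert 0: shifted 2 elements -> [0, 5, 20, -3]
Insert -3: shifted 3 elements -> [-3, 0, 5, 20]


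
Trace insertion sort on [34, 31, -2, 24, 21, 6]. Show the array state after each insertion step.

First element 34 is already 'sorted'
Insert 31: shifted 1 elements -> [31, 34, -2, 24, 21, 6]
Insert -2: shifted 2 elements -> [-2, 31, 34, 24, 21, 6]
Insert 24: shifted 2 elements -> [-2, 24, 31, 34, 21, 6]
Insert 21: shifted 3 elements -> [-2, 21, 24, 31, 34, 6]
Insert 6: shifted 4 elements -> [-2, 6, 21, 24, 31, 34]


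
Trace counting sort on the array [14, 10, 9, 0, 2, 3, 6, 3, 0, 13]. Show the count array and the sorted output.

Count array: [2, 0, 1, 2, 0, 0, 1, 0, 0, 1, 1, 0, 0, 1, 1]
(count[i] = number of elements equal to i)
Cumulative count: [2, 2, 3, 5, 5, 5, 6, 6, 6, 7, 8, 8, 8, 9, 10]
Sorted: [0, 0, 2, 3, 3, 6, 9, 10, 13, 14]


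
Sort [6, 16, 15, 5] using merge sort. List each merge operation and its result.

Divide and conquer:
  Merge [6] + [16] -> [6, 16]
  Merge [15] + [5] -> [5, 15]
  Merge [6, 16] + [5, 15] -> [5, 6, 15, 16]


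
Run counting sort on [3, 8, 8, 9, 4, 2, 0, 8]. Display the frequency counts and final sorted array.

Count array: [1, 0, 1, 1, 1, 0, 0, 0, 3, 1]
(count[i] = number of elements equal to i)
Cumulative count: [1, 1, 2, 3, 4, 4, 4, 4, 7, 8]
Sorted: [0, 2, 3, 4, 8, 8, 8, 9]


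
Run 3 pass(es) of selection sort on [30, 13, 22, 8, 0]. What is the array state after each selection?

Pass 1: Select minimum 0 at index 4, swap -> [0, 13, 22, 8, 30]
Pass 2: Select minimum 8 at index 3, swap -> [0, 8, 22, 13, 30]
Pass 3: Select minimum 13 at index 3, swap -> [0, 8, 13, 22, 30]


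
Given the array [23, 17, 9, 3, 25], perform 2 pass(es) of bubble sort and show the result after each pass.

After pass 1: [17, 9, 3, 23, 25] (3 swaps)
After pass 2: [9, 3, 17, 23, 25] (2 swaps)
Total swaps: 5


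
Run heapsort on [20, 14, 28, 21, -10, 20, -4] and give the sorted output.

Build heap: [28, 21, 20, 14, -10, 20, -4]
Extract 28: [21, 14, 20, -4, -10, 20, 28]
Extract 21: [20, 14, 20, -4, -10, 21, 28]
Extract 20: [20, 14, -10, -4, 20, 21, 28]
Extract 20: [14, -4, -10, 20, 20, 21, 28]
Extract 14: [-4, -10, 14, 20, 20, 21, 28]
Extract -4: [-10, -4, 14, 20, 20, 21, 28]


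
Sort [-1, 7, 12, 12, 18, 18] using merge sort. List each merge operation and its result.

Divide and conquer:
  Merge [7] + [12] -> [7, 12]
  Merge [-1] + [7, 12] -> [-1, 7, 12]
  Merge [18] + [18] -> [18, 18]
  Merge [12] + [18, 18] -> [12, 18, 18]
  Merge [-1, 7, 12] + [12, 18, 18] -> [-1, 7, 12, 12, 18, 18]


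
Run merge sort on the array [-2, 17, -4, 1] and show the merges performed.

Divide and conquer:
  Merge [-2] + [17] -> [-2, 17]
  Merge [-4] + [1] -> [-4, 1]
  Merge [-2, 17] + [-4, 1] -> [-4, -2, 1, 17]


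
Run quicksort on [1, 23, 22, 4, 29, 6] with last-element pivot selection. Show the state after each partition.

Partition 1: pivot=6 at index 2 -> [1, 4, 6, 23, 29, 22]
Partition 2: pivot=4 at index 1 -> [1, 4, 6, 23, 29, 22]
Partition 3: pivot=22 at index 3 -> [1, 4, 6, 22, 29, 23]
Partition 4: pivot=23 at index 4 -> [1, 4, 6, 22, 23, 29]


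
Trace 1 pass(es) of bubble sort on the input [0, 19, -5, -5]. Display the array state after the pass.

After pass 1: [0, -5, -5, 19] (2 swaps)
Total swaps: 2


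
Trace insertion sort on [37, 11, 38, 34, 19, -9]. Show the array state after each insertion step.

First element 37 is already 'sorted'
Insert 11: shifted 1 elements -> [11, 37, 38, 34, 19, -9]
Insert 38: shifted 0 elements -> [11, 37, 38, 34, 19, -9]
Insert 34: shifted 2 elements -> [11, 34, 37, 38, 19, -9]
Insert 19: shifted 3 elements -> [11, 19, 34, 37, 38, -9]
Insert -9: shifted 5 elements -> [-9, 11, 19, 34, 37, 38]


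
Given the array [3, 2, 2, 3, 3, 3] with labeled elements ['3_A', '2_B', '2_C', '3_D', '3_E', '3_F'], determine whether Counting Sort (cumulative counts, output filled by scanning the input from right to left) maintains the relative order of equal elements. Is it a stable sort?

Trace Counting Sort on the labeled array (the key is the number; the letter only tracks identity):
  Counts for values 0..3: [0, 0, 2, 4]
  Cumulative counts: [0, 0, 2, 6]
  Scan right to left: place 3_F at output index 5
  Scan right to left: place 3_E at output index 4
  Scan right to left: place 3_D at output index 3
  Scan right to left: place 2_C at output index 1
  Scan right to left: place 2_B at output index 0
  Scan right to left: place 3_A at output index 2
  Output: [2_B, 2_C, 3_A, 3_D, 3_E, 3_F]
Equal keys:
  value 2: originally 2_B, 2_C; after sorting 2_B, 2_C -> order preserved
  value 3: originally 3_A, 3_D, 3_E, 3_F; after sorting 3_A, 3_D, 3_E, 3_F -> order preserved
All equal keys kept their original relative order. Counting Sort is stable: scanning the input right to left with decreasing cumulative counts places later duplicates at later output positions.
Answer: Stable


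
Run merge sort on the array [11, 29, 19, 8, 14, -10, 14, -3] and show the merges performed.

Divide and conquer:
  Merge [11] + [29] -> [11, 29]
  Merge [19] + [8] -> [8, 19]
  Merge [11, 29] + [8, 19] -> [8, 11, 19, 29]
  Merge [14] + [-10] -> [-10, 14]
  Merge [14] + [-3] -> [-3, 14]
  Merge [-10, 14] + [-3, 14] -> [-10, -3, 14, 14]
  Merge [8, 11, 19, 29] + [-10, -3, 14, 14] -> [-10, -3, 8, 11, 14, 14, 19, 29]


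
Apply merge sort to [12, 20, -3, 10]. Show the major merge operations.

Divide and conquer:
  Merge [12] + [20] -> [12, 20]
  Merge [-3] + [10] -> [-3, 10]
  Merge [12, 20] + [-3, 10] -> [-3, 10, 12, 20]


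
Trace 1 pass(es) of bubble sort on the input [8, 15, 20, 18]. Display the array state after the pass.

After pass 1: [8, 15, 18, 20] (1 swaps)
Total swaps: 1


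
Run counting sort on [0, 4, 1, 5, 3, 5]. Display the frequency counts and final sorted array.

Count array: [1, 1, 0, 1, 1, 2]
(count[i] = number of elements equal to i)
Cumulative count: [1, 2, 2, 3, 4, 6]
Sorted: [0, 1, 3, 4, 5, 5]


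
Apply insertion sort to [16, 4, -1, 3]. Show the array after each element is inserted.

First element 16 is already 'sorted'
Insert 4: shifted 1 elements -> [4, 16, -1, 3]
Insert -1: shifted 2 elements -> [-1, 4, 16, 3]
Insert 3: shifted 2 elements -> [-1, 3, 4, 16]


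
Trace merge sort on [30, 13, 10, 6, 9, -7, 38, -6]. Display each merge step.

Divide and conquer:
  Merge [30] + [13] -> [13, 30]
  Merge [10] + [6] -> [6, 10]
  Merge [13, 30] + [6, 10] -> [6, 10, 13, 30]
  Merge [9] + [-7] -> [-7, 9]
  Merge [38] + [-6] -> [-6, 38]
  Merge [-7, 9] + [-6, 38] -> [-7, -6, 9, 38]
  Merge [6, 10, 13, 30] + [-7, -6, 9, 38] -> [-7, -6, 6, 9, 10, 13, 30, 38]


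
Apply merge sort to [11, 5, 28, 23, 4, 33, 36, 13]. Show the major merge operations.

Divide and conquer:
  Merge [11] + [5] -> [5, 11]
  Merge [28] + [23] -> [23, 28]
  Merge [5, 11] + [23, 28] -> [5, 11, 23, 28]
  Merge [4] + [33] -> [4, 33]
  Merge [36] + [13] -> [13, 36]
  Merge [4, 33] + [13, 36] -> [4, 13, 33, 36]
  Merge [5, 11, 23, 28] + [4, 13, 33, 36] -> [4, 5, 11, 13, 23, 28, 33, 36]


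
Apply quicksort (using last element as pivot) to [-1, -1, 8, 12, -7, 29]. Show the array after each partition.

Partition 1: pivot=29 at index 5 -> [-1, -1, 8, 12, -7, 29]
Partition 2: pivot=-7 at index 0 -> [-7, -1, 8, 12, -1, 29]
Partition 3: pivot=-1 at index 2 -> [-7, -1, -1, 12, 8, 29]
Partition 4: pivot=8 at index 3 -> [-7, -1, -1, 8, 12, 29]


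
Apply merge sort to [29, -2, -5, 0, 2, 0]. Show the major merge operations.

Divide and conquer:
  Merge [-2] + [-5] -> [-5, -2]
  Merge [29] + [-5, -2] -> [-5, -2, 29]
  Merge [2] + [0] -> [0, 2]
  Merge [0] + [0, 2] -> [0, 0, 2]
  Merge [-5, -2, 29] + [0, 0, 2] -> [-5, -2, 0, 0, 2, 29]


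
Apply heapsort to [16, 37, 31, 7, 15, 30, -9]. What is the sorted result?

Build heap: [37, 16, 31, 7, 15, 30, -9]
Extract 37: [31, 16, 30, 7, 15, -9, 37]
Extract 31: [30, 16, -9, 7, 15, 31, 37]
Extract 30: [16, 15, -9, 7, 30, 31, 37]
Extract 16: [15, 7, -9, 16, 30, 31, 37]
Extract 15: [7, -9, 15, 16, 30, 31, 37]
Extract 7: [-9, 7, 15, 16, 30, 31, 37]


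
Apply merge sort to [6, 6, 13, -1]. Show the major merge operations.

Divide and conquer:
  Merge [6] + [6] -> [6, 6]
  Merge [13] + [-1] -> [-1, 13]
  Merge [6, 6] + [-1, 13] -> [-1, 6, 6, 13]


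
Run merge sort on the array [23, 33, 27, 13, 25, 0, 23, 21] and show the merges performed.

Divide and conquer:
  Merge [23] + [33] -> [23, 33]
  Merge [27] + [13] -> [13, 27]
  Merge [23, 33] + [13, 27] -> [13, 23, 27, 33]
  Merge [25] + [0] -> [0, 25]
  Merge [23] + [21] -> [21, 23]
  Merge [0, 25] + [21, 23] -> [0, 21, 23, 25]
  Merge [13, 23, 27, 33] + [0, 21, 23, 25] -> [0, 13, 21, 23, 23, 25, 27, 33]


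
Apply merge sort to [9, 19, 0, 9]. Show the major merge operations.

Divide and conquer:
  Merge [9] + [19] -> [9, 19]
  Merge [0] + [9] -> [0, 9]
  Merge [9, 19] + [0, 9] -> [0, 9, 9, 19]


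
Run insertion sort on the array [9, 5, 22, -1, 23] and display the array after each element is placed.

First element 9 is already 'sorted'
Insert 5: shifted 1 elements -> [5, 9, 22, -1, 23]
Insert 22: shifted 0 elements -> [5, 9, 22, -1, 23]
Insert -1: shifted 3 elements -> [-1, 5, 9, 22, 23]
Insert 23: shifted 0 elements -> [-1, 5, 9, 22, 23]


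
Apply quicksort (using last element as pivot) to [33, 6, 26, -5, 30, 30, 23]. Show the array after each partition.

Partition 1: pivot=23 at index 2 -> [6, -5, 23, 33, 30, 30, 26]
Partition 2: pivot=-5 at index 0 -> [-5, 6, 23, 33, 30, 30, 26]
Partition 3: pivot=26 at index 3 -> [-5, 6, 23, 26, 30, 30, 33]
Partition 4: pivot=33 at index 6 -> [-5, 6, 23, 26, 30, 30, 33]
Partition 5: pivot=30 at index 5 -> [-5, 6, 23, 26, 30, 30, 33]


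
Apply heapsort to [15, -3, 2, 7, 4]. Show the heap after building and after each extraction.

Build heap: [15, 7, 2, -3, 4]
Extract 15: [7, 4, 2, -3, 15]
Extract 7: [4, -3, 2, 7, 15]
Extract 4: [2, -3, 4, 7, 15]
Extract 2: [-3, 2, 4, 7, 15]


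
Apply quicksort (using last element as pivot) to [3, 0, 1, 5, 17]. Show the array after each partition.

Partition 1: pivot=17 at index 4 -> [3, 0, 1, 5, 17]
Partition 2: pivot=5 at index 3 -> [3, 0, 1, 5, 17]
Partition 3: pivot=1 at index 1 -> [0, 1, 3, 5, 17]


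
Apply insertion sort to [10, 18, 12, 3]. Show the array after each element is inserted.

First element 10 is already 'sorted'
Insert 18: shifted 0 elements -> [10, 18, 12, 3]
Insert 12: shifted 1 elements -> [10, 12, 18, 3]
Insert 3: shifted 3 elements -> [3, 10, 12, 18]


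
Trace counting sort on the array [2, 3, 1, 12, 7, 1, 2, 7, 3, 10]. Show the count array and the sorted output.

Count array: [0, 2, 2, 2, 0, 0, 0, 2, 0, 0, 1, 0, 1]
(count[i] = number of elements equal to i)
Cumulative count: [0, 2, 4, 6, 6, 6, 6, 8, 8, 8, 9, 9, 10]
Sorted: [1, 1, 2, 2, 3, 3, 7, 7, 10, 12]


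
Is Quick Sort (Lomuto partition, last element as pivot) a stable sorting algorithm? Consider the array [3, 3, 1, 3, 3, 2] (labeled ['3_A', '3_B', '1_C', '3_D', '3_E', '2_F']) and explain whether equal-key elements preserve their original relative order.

Trace Quick Sort on the labeled array (the key is the number; the letter only tracks identity):
  Partition indices 0..5 around pivot 2_F -> [1_C, 2_F, 3_A, 3_D, 3_E, 3_B]
  Partition indices 2..5 around pivot 3_B -> [1_C, 2_F, 3_A, 3_D, 3_E, 3_B]
  Partition indices 2..4 around pivot 3_E -> [1_C, 2_F, 3_A, 3_D, 3_E, 3_B]
  Partition indices 2..3 around pivot 3_D -> [1_C, 2_F, 3_A, 3_D, 3_E, 3_B]
Final order: [1_C, 2_F, 3_A, 3_D, 3_E, 3_B]
Equal keys:
  value 3: originally 3_A, 3_B, 3_D, 3_E; after sorting 3_A, 3_D, 3_E, 3_B -> order changed
Equal keys were reordered, so Quick Sort is not stable: partition swaps elements across long distances and can reorder equal keys. (One such input is enough; an unstable sort may happen to preserve order on other inputs, but it gives no guarantee.)
Answer: Not stable


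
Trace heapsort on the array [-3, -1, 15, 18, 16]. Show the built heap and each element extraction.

Build heap: [18, 16, 15, -1, -3]
Extract 18: [16, -1, 15, -3, 18]
Extract 16: [15, -1, -3, 16, 18]
Extract 15: [-1, -3, 15, 16, 18]
Extract -1: [-3, -1, 15, 16, 18]


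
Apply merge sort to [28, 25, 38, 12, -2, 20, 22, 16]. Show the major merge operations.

Divide and conquer:
  Merge [28] + [25] -> [25, 28]
  Merge [38] + [12] -> [12, 38]
  Merge [25, 28] + [12, 38] -> [12, 25, 28, 38]
  Merge [-2] + [20] -> [-2, 20]
  Merge [22] + [16] -> [16, 22]
  Merge [-2, 20] + [16, 22] -> [-2, 16, 20, 22]
  Merge [12, 25, 28, 38] + [-2, 16, 20, 22] -> [-2, 12, 16, 20, 22, 25, 28, 38]


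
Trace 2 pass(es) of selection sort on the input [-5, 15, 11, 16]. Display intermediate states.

Pass 1: Select minimum -5 at index 0, swap -> [-5, 15, 11, 16]
Pass 2: Select minimum 11 at index 2, swap -> [-5, 11, 15, 16]


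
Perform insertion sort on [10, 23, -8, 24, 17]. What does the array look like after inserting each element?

First element 10 is already 'sorted'
Insert 23: shifted 0 elements -> [10, 23, -8, 24, 17]
Insert -8: shifted 2 elements -> [-8, 10, 23, 24, 17]
Insert 24: shifted 0 elements -> [-8, 10, 23, 24, 17]
Insert 17: shifted 2 elements -> [-8, 10, 17, 23, 24]


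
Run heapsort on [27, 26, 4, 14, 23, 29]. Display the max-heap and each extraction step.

Build heap: [29, 26, 27, 14, 23, 4]
Extract 29: [27, 26, 4, 14, 23, 29]
Extract 27: [26, 23, 4, 14, 27, 29]
Extract 26: [23, 14, 4, 26, 27, 29]
Extract 23: [14, 4, 23, 26, 27, 29]
Extract 14: [4, 14, 23, 26, 27, 29]


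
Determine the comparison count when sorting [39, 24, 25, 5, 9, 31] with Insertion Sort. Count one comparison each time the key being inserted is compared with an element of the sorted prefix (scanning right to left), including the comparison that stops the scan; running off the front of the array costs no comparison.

Insert 24: 39 > 24 (shift), reached front = 1 comparison(s) -> [24, 39, 25, 5, 9, 31]
Insert 25: 39 > 25 (shift), 24 <= 25 (stop) = 2 comparison(s) -> [24, 25, 39, 5, 9, 31]
Insert 5: 39 > 5 (shift), 25 > 5 (shift), 24 > 5 (shift), reached front = 3 comparison(s) -> [5, 24, 25, 39, 9, 31]
Insert 9: 39 > 9 (shift), 25 > 9 (shift), 24 > 9 (shift), 5 <= 9 (stop) = 4 comparison(s) -> [5, 9, 24, 25, 39, 31]
Insert 31: 39 > 31 (shift), 25 <= 31 (stop) = 2 comparison(s) -> [5, 9, 24, 25, 31, 39]
Total comparisons: 1 + 2 + 3 + 4 + 2 = 12


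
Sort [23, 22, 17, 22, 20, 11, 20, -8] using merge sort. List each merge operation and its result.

Divide and conquer:
  Merge [23] + [22] -> [22, 23]
  Merge [17] + [22] -> [17, 22]
  Merge [22, 23] + [17, 22] -> [17, 22, 22, 23]
  Merge [20] + [11] -> [11, 20]
  Merge [20] + [-8] -> [-8, 20]
  Merge [11, 20] + [-8, 20] -> [-8, 11, 20, 20]
  Merge [17, 22, 22, 23] + [-8, 11, 20, 20] -> [-8, 11, 17, 20, 20, 22, 22, 23]


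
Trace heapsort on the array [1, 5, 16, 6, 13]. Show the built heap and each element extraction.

Build heap: [16, 13, 1, 6, 5]
Extract 16: [13, 6, 1, 5, 16]
Extract 13: [6, 5, 1, 13, 16]
Extract 6: [5, 1, 6, 13, 16]
Extract 5: [1, 5, 6, 13, 16]


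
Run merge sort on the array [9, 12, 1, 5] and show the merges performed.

Divide and conquer:
  Merge [9] + [12] -> [9, 12]
  Merge [1] + [5] -> [1, 5]
  Merge [9, 12] + [1, 5] -> [1, 5, 9, 12]


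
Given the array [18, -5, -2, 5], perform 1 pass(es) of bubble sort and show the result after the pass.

After pass 1: [-5, -2, 5, 18] (3 swaps)
Total swaps: 3


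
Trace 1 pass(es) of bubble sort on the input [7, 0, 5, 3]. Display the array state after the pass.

After pass 1: [0, 5, 3, 7] (3 swaps)
Total swaps: 3


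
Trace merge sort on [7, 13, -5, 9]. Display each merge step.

Divide and conquer:
  Merge [7] + [13] -> [7, 13]
  Merge [-5] + [9] -> [-5, 9]
  Merge [7, 13] + [-5, 9] -> [-5, 7, 9, 13]


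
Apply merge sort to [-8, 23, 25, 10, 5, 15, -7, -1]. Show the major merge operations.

Divide and conquer:
  Merge [-8] + [23] -> [-8, 23]
  Merge [25] + [10] -> [10, 25]
  Merge [-8, 23] + [10, 25] -> [-8, 10, 23, 25]
  Merge [5] + [15] -> [5, 15]
  Merge [-7] + [-1] -> [-7, -1]
  Merge [5, 15] + [-7, -1] -> [-7, -1, 5, 15]
  Merge [-8, 10, 23, 25] + [-7, -1, 5, 15] -> [-8, -7, -1, 5, 10, 15, 23, 25]


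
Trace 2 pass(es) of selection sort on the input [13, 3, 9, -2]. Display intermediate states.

Pass 1: Select minimum -2 at index 3, swap -> [-2, 3, 9, 13]
Pass 2: Select minimum 3 at index 1, swap -> [-2, 3, 9, 13]


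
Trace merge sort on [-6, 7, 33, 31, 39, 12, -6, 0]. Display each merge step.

Divide and conquer:
  Merge [-6] + [7] -> [-6, 7]
  Merge [33] + [31] -> [31, 33]
  Merge [-6, 7] + [31, 33] -> [-6, 7, 31, 33]
  Merge [39] + [12] -> [12, 39]
  Merge [-6] + [0] -> [-6, 0]
  Merge [12, 39] + [-6, 0] -> [-6, 0, 12, 39]
  Merge [-6, 7, 31, 33] + [-6, 0, 12, 39] -> [-6, -6, 0, 7, 12, 31, 33, 39]


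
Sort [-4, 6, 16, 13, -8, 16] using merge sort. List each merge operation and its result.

Divide and conquer:
  Merge [6] + [16] -> [6, 16]
  Merge [-4] + [6, 16] -> [-4, 6, 16]
  Merge [-8] + [16] -> [-8, 16]
  Merge [13] + [-8, 16] -> [-8, 13, 16]
  Merge [-4, 6, 16] + [-8, 13, 16] -> [-8, -4, 6, 13, 16, 16]


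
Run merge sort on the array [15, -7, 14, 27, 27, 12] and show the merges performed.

Divide and conquer:
  Merge [-7] + [14] -> [-7, 14]
  Merge [15] + [-7, 14] -> [-7, 14, 15]
  Merge [27] + [12] -> [12, 27]
  Merge [27] + [12, 27] -> [12, 27, 27]
  Merge [-7, 14, 15] + [12, 27, 27] -> [-7, 12, 14, 15, 27, 27]


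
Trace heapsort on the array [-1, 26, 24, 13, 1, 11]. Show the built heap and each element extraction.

Build heap: [26, 13, 24, -1, 1, 11]
Extract 26: [24, 13, 11, -1, 1, 26]
Extract 24: [13, 1, 11, -1, 24, 26]
Extract 13: [11, 1, -1, 13, 24, 26]
Extract 11: [1, -1, 11, 13, 24, 26]
Extract 1: [-1, 1, 11, 13, 24, 26]


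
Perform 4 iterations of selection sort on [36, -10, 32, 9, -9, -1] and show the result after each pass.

Pass 1: Select minimum -10 at index 1, swap -> [-10, 36, 32, 9, -9, -1]
Pass 2: Select minimum -9 at index 4, swap -> [-10, -9, 32, 9, 36, -1]
Pass 3: Select minimum -1 at index 5, swap -> [-10, -9, -1, 9, 36, 32]
Pass 4: Select minimum 9 at index 3, swap -> [-10, -9, -1, 9, 36, 32]


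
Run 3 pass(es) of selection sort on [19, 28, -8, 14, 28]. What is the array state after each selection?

Pass 1: Select minimum -8 at index 2, swap -> [-8, 28, 19, 14, 28]
Pass 2: Select minimum 14 at index 3, swap -> [-8, 14, 19, 28, 28]
Pass 3: Select minimum 19 at index 2, swap -> [-8, 14, 19, 28, 28]


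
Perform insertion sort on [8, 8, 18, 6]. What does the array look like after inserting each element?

First element 8 is already 'sorted'
Insert 8: shifted 0 elements -> [8, 8, 18, 6]
Insert 18: shifted 0 elements -> [8, 8, 18, 6]
Insert 6: shifted 3 elements -> [6, 8, 8, 18]


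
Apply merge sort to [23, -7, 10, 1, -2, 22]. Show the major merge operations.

Divide and conquer:
  Merge [-7] + [10] -> [-7, 10]
  Merge [23] + [-7, 10] -> [-7, 10, 23]
  Merge [-2] + [22] -> [-2, 22]
  Merge [1] + [-2, 22] -> [-2, 1, 22]
  Merge [-7, 10, 23] + [-2, 1, 22] -> [-7, -2, 1, 10, 22, 23]


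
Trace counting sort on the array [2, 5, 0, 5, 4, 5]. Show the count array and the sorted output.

Count array: [1, 0, 1, 0, 1, 3]
(count[i] = number of elements equal to i)
Cumulative count: [1, 1, 2, 2, 3, 6]
Sorted: [0, 2, 4, 5, 5, 5]


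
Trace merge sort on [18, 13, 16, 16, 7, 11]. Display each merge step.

Divide and conquer:
  Merge [13] + [16] -> [13, 16]
  Merge [18] + [13, 16] -> [13, 16, 18]
  Merge [7] + [11] -> [7, 11]
  Merge [16] + [7, 11] -> [7, 11, 16]
  Merge [13, 16, 18] + [7, 11, 16] -> [7, 11, 13, 16, 16, 18]


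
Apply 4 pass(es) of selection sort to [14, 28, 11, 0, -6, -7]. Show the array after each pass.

Pass 1: Select minimum -7 at index 5, swap -> [-7, 28, 11, 0, -6, 14]
Pass 2: Select minimum -6 at index 4, swap -> [-7, -6, 11, 0, 28, 14]
Pass 3: Select minimum 0 at index 3, swap -> [-7, -6, 0, 11, 28, 14]
Pass 4: Select minimum 11 at index 3, swap -> [-7, -6, 0, 11, 28, 14]


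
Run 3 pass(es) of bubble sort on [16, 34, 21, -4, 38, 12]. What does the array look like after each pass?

After pass 1: [16, 21, -4, 34, 12, 38] (3 swaps)
After pass 2: [16, -4, 21, 12, 34, 38] (2 swaps)
After pass 3: [-4, 16, 12, 21, 34, 38] (2 swaps)
Total swaps: 7


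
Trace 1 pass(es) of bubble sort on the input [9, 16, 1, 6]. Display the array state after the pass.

After pass 1: [9, 1, 6, 16] (2 swaps)
Total swaps: 2


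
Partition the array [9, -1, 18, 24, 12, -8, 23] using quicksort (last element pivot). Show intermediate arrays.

Partition 1: pivot=23 at index 5 -> [9, -1, 18, 12, -8, 23, 24]
Partition 2: pivot=-8 at index 0 -> [-8, -1, 18, 12, 9, 23, 24]
Partition 3: pivot=9 at index 2 -> [-8, -1, 9, 12, 18, 23, 24]
Partition 4: pivot=18 at index 4 -> [-8, -1, 9, 12, 18, 23, 24]


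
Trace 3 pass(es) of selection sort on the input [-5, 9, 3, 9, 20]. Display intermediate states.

Pass 1: Select minimum -5 at index 0, swap -> [-5, 9, 3, 9, 20]
Pass 2: Select minimum 3 at index 2, swap -> [-5, 3, 9, 9, 20]
Pass 3: Select minimum 9 at index 2, swap -> [-5, 3, 9, 9, 20]


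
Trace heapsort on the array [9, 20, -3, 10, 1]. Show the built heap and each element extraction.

Build heap: [20, 10, -3, 9, 1]
Extract 20: [10, 9, -3, 1, 20]
Extract 10: [9, 1, -3, 10, 20]
Extract 9: [1, -3, 9, 10, 20]
Extract 1: [-3, 1, 9, 10, 20]


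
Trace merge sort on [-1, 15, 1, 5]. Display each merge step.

Divide and conquer:
  Merge [-1] + [15] -> [-1, 15]
  Merge [1] + [5] -> [1, 5]
  Merge [-1, 15] + [1, 5] -> [-1, 1, 5, 15]


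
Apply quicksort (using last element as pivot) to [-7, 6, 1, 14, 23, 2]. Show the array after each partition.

Partition 1: pivot=2 at index 2 -> [-7, 1, 2, 14, 23, 6]
Partition 2: pivot=1 at index 1 -> [-7, 1, 2, 14, 23, 6]
Partition 3: pivot=6 at index 3 -> [-7, 1, 2, 6, 23, 14]
Partition 4: pivot=14 at index 4 -> [-7, 1, 2, 6, 14, 23]


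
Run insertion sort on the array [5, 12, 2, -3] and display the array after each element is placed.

First element 5 is already 'sorted'
Insert 12: shifted 0 elements -> [5, 12, 2, -3]
Insert 2: shifted 2 elements -> [2, 5, 12, -3]
Insert -3: shifted 3 elements -> [-3, 2, 5, 12]


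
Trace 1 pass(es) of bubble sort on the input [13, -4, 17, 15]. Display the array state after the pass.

After pass 1: [-4, 13, 15, 17] (2 swaps)
Total swaps: 2


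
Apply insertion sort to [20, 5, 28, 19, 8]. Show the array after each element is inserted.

First element 20 is already 'sorted'
Insert 5: shifted 1 elements -> [5, 20, 28, 19, 8]
Insert 28: shifted 0 elements -> [5, 20, 28, 19, 8]
Insert 19: shifted 2 elements -> [5, 19, 20, 28, 8]
Insert 8: shifted 3 elements -> [5, 8, 19, 20, 28]


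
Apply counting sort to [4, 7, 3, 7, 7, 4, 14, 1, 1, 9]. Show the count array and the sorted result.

Count array: [0, 2, 0, 1, 2, 0, 0, 3, 0, 1, 0, 0, 0, 0, 1]
(count[i] = number of elements equal to i)
Cumulative count: [0, 2, 2, 3, 5, 5, 5, 8, 8, 9, 9, 9, 9, 9, 10]
Sorted: [1, 1, 3, 4, 4, 7, 7, 7, 9, 14]


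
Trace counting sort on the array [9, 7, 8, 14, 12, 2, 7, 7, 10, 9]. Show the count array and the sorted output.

Count array: [0, 0, 1, 0, 0, 0, 0, 3, 1, 2, 1, 0, 1, 0, 1]
(count[i] = number of elements equal to i)
Cumulative count: [0, 0, 1, 1, 1, 1, 1, 4, 5, 7, 8, 8, 9, 9, 10]
Sorted: [2, 7, 7, 7, 8, 9, 9, 10, 12, 14]


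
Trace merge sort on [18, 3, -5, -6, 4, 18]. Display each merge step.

Divide and conquer:
  Merge [3] + [-5] -> [-5, 3]
  Merge [18] + [-5, 3] -> [-5, 3, 18]
  Merge [4] + [18] -> [4, 18]
  Merge [-6] + [4, 18] -> [-6, 4, 18]
  Merge [-5, 3, 18] + [-6, 4, 18] -> [-6, -5, 3, 4, 18, 18]


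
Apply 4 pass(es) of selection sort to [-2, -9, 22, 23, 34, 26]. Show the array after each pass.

Pass 1: Select minimum -9 at index 1, swap -> [-9, -2, 22, 23, 34, 26]
Pass 2: Select minimum -2 at index 1, swap -> [-9, -2, 22, 23, 34, 26]
Pass 3: Select minimum 22 at index 2, swap -> [-9, -2, 22, 23, 34, 26]
Pass 4: Select minimum 23 at index 3, swap -> [-9, -2, 22, 23, 34, 26]


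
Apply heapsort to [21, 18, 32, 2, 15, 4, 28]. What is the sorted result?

Build heap: [32, 18, 28, 2, 15, 4, 21]
Extract 32: [28, 18, 21, 2, 15, 4, 32]
Extract 28: [21, 18, 4, 2, 15, 28, 32]
Extract 21: [18, 15, 4, 2, 21, 28, 32]
Extract 18: [15, 2, 4, 18, 21, 28, 32]
Extract 15: [4, 2, 15, 18, 21, 28, 32]
Extract 4: [2, 4, 15, 18, 21, 28, 32]


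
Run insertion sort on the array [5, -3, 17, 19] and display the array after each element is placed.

First element 5 is already 'sorted'
Insert -3: shifted 1 elements -> [-3, 5, 17, 19]
Insert 17: shifted 0 elements -> [-3, 5, 17, 19]
Insert 19: shifted 0 elements -> [-3, 5, 17, 19]


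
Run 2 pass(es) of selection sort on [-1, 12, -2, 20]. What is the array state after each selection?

Pass 1: Select minimum -2 at index 2, swap -> [-2, 12, -1, 20]
Pass 2: Select minimum -1 at index 2, swap -> [-2, -1, 12, 20]


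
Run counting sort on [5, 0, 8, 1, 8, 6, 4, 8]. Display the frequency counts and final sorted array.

Count array: [1, 1, 0, 0, 1, 1, 1, 0, 3]
(count[i] = number of elements equal to i)
Cumulative count: [1, 2, 2, 2, 3, 4, 5, 5, 8]
Sorted: [0, 1, 4, 5, 6, 8, 8, 8]


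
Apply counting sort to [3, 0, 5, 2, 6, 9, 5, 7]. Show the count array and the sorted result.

Count array: [1, 0, 1, 1, 0, 2, 1, 1, 0, 1]
(count[i] = number of elements equal to i)
Cumulative count: [1, 1, 2, 3, 3, 5, 6, 7, 7, 8]
Sorted: [0, 2, 3, 5, 5, 6, 7, 9]


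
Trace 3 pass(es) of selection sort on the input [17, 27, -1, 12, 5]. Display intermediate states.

Pass 1: Select minimum -1 at index 2, swap -> [-1, 27, 17, 12, 5]
Pass 2: Select minimum 5 at index 4, swap -> [-1, 5, 17, 12, 27]
Pass 3: Select minimum 12 at index 3, swap -> [-1, 5, 12, 17, 27]


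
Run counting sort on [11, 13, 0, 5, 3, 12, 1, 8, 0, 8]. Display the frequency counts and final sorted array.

Count array: [2, 1, 0, 1, 0, 1, 0, 0, 2, 0, 0, 1, 1, 1]
(count[i] = number of elements equal to i)
Cumulative count: [2, 3, 3, 4, 4, 5, 5, 5, 7, 7, 7, 8, 9, 10]
Sorted: [0, 0, 1, 3, 5, 8, 8, 11, 12, 13]


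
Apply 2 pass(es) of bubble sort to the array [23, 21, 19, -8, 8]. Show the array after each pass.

After pass 1: [21, 19, -8, 8, 23] (4 swaps)
After pass 2: [19, -8, 8, 21, 23] (3 swaps)
Total swaps: 7


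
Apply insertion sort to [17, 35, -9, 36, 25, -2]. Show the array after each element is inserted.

First element 17 is already 'sorted'
Insert 35: shifted 0 elements -> [17, 35, -9, 36, 25, -2]
Insert -9: shifted 2 elements -> [-9, 17, 35, 36, 25, -2]
Insert 36: shifted 0 elements -> [-9, 17, 35, 36, 25, -2]
Insert 25: shifted 2 elements -> [-9, 17, 25, 35, 36, -2]
Insert -2: shifted 4 elements -> [-9, -2, 17, 25, 35, 36]


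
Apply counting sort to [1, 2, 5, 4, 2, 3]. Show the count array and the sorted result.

Count array: [0, 1, 2, 1, 1, 1]
(count[i] = number of elements equal to i)
Cumulative count: [0, 1, 3, 4, 5, 6]
Sorted: [1, 2, 2, 3, 4, 5]


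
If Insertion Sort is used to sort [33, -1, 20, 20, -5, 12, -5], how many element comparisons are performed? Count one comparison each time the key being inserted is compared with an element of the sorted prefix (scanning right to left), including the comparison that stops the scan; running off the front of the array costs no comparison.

Insert -1: 33 > -1 (shift), reached front = 1 comparison(s) -> [-1, 33, 20, 20, -5, 12, -5]
Insert 20: 33 > 20 (shift), -1 <= 20 (stop) = 2 comparison(s) -> [-1, 20, 33, 20, -5, 12, -5]
Insert 20: 33 > 20 (shift), 20 <= 20 (stop) = 2 comparison(s) -> [-1, 20, 20, 33, -5, 12, -5]
Insert -5: 33 > -5 (shift), 20 > -5 (shift), 20 > -5 (shift), -1 > -5 (shift), reached front = 4 comparison(s) -> [-5, -1, 20, 20, 33, 12, -5]
Insert 12: 33 > 12 (shift), 20 > 12 (shift), 20 > 12 (shift), -1 <= 12 (stop) = 4 comparison(s) -> [-5, -1, 12, 20, 20, 33, -5]
Insert -5: 33 > -5 (shift), 20 > -5 (shift), 20 > -5 (shift), 12 > -5 (shift), -1 > -5 (shift), -5 <= -5 (stop) = 6 comparison(s) -> [-5, -5, -1, 12, 20, 20, 33]
Total comparisons: 1 + 2 + 2 + 4 + 4 + 6 = 19


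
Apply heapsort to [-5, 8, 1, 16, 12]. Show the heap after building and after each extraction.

Build heap: [16, 12, 1, 8, -5]
Extract 16: [12, 8, 1, -5, 16]
Extract 12: [8, -5, 1, 12, 16]
Extract 8: [1, -5, 8, 12, 16]
Extract 1: [-5, 1, 8, 12, 16]


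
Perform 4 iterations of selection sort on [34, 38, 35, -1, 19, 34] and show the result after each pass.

Pass 1: Select minimum -1 at index 3, swap -> [-1, 38, 35, 34, 19, 34]
Pass 2: Select minimum 19 at index 4, swap -> [-1, 19, 35, 34, 38, 34]
Pass 3: Select minimum 34 at index 3, swap -> [-1, 19, 34, 35, 38, 34]
Pass 4: Select minimum 34 at index 5, swap -> [-1, 19, 34, 34, 38, 35]


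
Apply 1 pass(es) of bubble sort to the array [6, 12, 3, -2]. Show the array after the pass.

After pass 1: [6, 3, -2, 12] (2 swaps)
Total swaps: 2


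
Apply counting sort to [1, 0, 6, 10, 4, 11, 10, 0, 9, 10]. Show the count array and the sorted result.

Count array: [2, 1, 0, 0, 1, 0, 1, 0, 0, 1, 3, 1]
(count[i] = number of elements equal to i)
Cumulative count: [2, 3, 3, 3, 4, 4, 5, 5, 5, 6, 9, 10]
Sorted: [0, 0, 1, 4, 6, 9, 10, 10, 10, 11]


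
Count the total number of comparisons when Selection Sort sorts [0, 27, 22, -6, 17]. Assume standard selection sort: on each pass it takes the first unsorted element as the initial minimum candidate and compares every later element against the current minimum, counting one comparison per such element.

Pass 1: scan indices 1..4 for the minimum = 4 comparison(s); min is -6, place at index 0 -> [-6, 27, 22, 0, 17]
Pass 2: scan indices 2..4 for the minimum = 3 comparison(s); min is 0, place at index 1 -> [-6, 0, 22, 27, 17]
Pass 3: scan indices 3..4 for the minimum = 2 comparison(s); min is 17, place at index 2 -> [-6, 0, 17, 27, 22]
Pass 4: scan indices 4..4 for the minimum = 1 comparison(s); min is 22, place at index 3 -> [-6, 0, 17, 22, 27]
Selection sort always scans the whole unsorted suffix, so the count is (n-1) + (n-2) + ... + 1 = n(n-1)/2 = 5*4/2 = 10 regardless of the input order.
Total comparisons: 4 + 3 + 2 + 1 = 10


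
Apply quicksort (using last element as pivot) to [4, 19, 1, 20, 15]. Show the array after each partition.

Partition 1: pivot=15 at index 2 -> [4, 1, 15, 20, 19]
Partition 2: pivot=1 at index 0 -> [1, 4, 15, 20, 19]
Partition 3: pivot=19 at index 3 -> [1, 4, 15, 19, 20]


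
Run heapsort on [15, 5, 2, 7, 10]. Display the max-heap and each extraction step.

Build heap: [15, 10, 2, 7, 5]
Extract 15: [10, 7, 2, 5, 15]
Extract 10: [7, 5, 2, 10, 15]
Extract 7: [5, 2, 7, 10, 15]
Extract 5: [2, 5, 7, 10, 15]


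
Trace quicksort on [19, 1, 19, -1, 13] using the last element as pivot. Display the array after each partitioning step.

Partition 1: pivot=13 at index 2 -> [1, -1, 13, 19, 19]
Partition 2: pivot=-1 at index 0 -> [-1, 1, 13, 19, 19]
Partition 3: pivot=19 at index 4 -> [-1, 1, 13, 19, 19]


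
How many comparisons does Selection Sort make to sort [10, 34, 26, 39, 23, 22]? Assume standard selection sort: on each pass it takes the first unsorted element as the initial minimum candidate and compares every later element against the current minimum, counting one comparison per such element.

Pass 1: scan indices 1..5 for the minimum = 5 comparison(s); min is 10, place at index 0 -> [10, 34, 26, 39, 23, 22]
Pass 2: scan indices 2..5 for the minimum = 4 comparison(s); min is 22, place at index 1 -> [10, 22, 26, 39, 23, 34]
Pass 3: scan indices 3..5 for the minimum = 3 comparison(s); min is 23, place at index 2 -> [10, 22, 23, 39, 26, 34]
Pass 4: scan indices 4..5 for the minimum = 2 comparison(s); min is 26, place at index 3 -> [10, 22, 23, 26, 39, 34]
Pass 5: scan indices 5..5 for the minimum = 1 comparison(s); min is 34, place at index 4 -> [10, 22, 23, 26, 34, 39]
Selection sort always scans the whole unsorted suffix, so the count is (n-1) + (n-2) + ... + 1 = n(n-1)/2 = 6*5/2 = 15 regardless of the input order.
Total comparisons: 5 + 4 + 3 + 2 + 1 = 15


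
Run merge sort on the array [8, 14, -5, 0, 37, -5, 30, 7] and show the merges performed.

Divide and conquer:
  Merge [8] + [14] -> [8, 14]
  Merge [-5] + [0] -> [-5, 0]
  Merge [8, 14] + [-5, 0] -> [-5, 0, 8, 14]
  Merge [37] + [-5] -> [-5, 37]
  Merge [30] + [7] -> [7, 30]
  Merge [-5, 37] + [7, 30] -> [-5, 7, 30, 37]
  Merge [-5, 0, 8, 14] + [-5, 7, 30, 37] -> [-5, -5, 0, 7, 8, 14, 30, 37]


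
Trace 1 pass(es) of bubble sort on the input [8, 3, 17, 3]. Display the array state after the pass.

After pass 1: [3, 8, 3, 17] (2 swaps)
Total swaps: 2


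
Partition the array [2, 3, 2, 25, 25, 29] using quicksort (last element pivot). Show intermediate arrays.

Partition 1: pivot=29 at index 5 -> [2, 3, 2, 25, 25, 29]
Partition 2: pivot=25 at index 4 -> [2, 3, 2, 25, 25, 29]
Partition 3: pivot=25 at index 3 -> [2, 3, 2, 25, 25, 29]
Partition 4: pivot=2 at index 1 -> [2, 2, 3, 25, 25, 29]


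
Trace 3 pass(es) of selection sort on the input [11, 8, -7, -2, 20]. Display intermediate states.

Pass 1: Select minimum -7 at index 2, swap -> [-7, 8, 11, -2, 20]
Pass 2: Select minimum -2 at index 3, swap -> [-7, -2, 11, 8, 20]
Pass 3: Select minimum 8 at index 3, swap -> [-7, -2, 8, 11, 20]


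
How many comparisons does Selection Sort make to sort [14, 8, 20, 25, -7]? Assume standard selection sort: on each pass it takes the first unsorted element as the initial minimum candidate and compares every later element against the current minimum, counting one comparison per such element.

Pass 1: scan indices 1..4 for the minimum = 4 comparison(s); min is -7, place at index 0 -> [-7, 8, 20, 25, 14]
Pass 2: scan indices 2..4 for the minimum = 3 comparison(s); min is 8, place at index 1 -> [-7, 8, 20, 25, 14]
Pass 3: scan indices 3..4 for the minimum = 2 comparison(s); min is 14, place at index 2 -> [-7, 8, 14, 25, 20]
Pass 4: scan indices 4..4 for the minimum = 1 comparison(s); min is 20, place at index 3 -> [-7, 8, 14, 20, 25]
Selection sort always scans the whole unsorted suffix, so the count is (n-1) + (n-2) + ... + 1 = n(n-1)/2 = 5*4/2 = 10 regardless of the input order.
Total comparisons: 4 + 3 + 2 + 1 = 10
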